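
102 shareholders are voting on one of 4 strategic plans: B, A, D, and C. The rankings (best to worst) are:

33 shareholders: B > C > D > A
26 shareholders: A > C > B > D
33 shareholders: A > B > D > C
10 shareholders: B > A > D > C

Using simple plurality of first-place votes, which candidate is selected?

First-place votes: B 43, A 59, D 0, C 0.
A has the most first-place votes.

A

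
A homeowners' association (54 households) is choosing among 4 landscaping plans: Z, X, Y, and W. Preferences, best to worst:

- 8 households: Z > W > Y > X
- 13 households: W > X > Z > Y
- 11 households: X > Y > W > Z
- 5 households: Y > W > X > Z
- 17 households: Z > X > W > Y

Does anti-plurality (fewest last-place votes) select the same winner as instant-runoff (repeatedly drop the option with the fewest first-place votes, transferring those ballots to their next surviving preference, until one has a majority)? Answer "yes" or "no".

Anti-plurality — last-place votes: Z 16, X 8, Y 30, W 0. Winner: W.
Instant-runoff — R1 Z 25, X 11, Y 5, W 13 (Y out); R2 Z 25, X 11, W 18 (X out); R3 Z 25, W 29 (W winner). Winner: W.
The two methods agree.

yes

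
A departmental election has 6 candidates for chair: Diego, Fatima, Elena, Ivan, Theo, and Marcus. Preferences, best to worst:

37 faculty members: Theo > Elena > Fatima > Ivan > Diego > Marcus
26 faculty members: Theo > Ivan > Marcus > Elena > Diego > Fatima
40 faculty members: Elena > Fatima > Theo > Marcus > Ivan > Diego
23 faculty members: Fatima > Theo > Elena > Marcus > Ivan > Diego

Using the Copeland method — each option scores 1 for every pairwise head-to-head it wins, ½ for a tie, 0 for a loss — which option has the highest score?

Theo

Diego: loses to Fatima, Elena, Ivan, Theo, and Marcus → score 0.
Fatima: beats Diego, Ivan, and Marcus; ties Theo; loses to Elena → score 3.5.
Elena: beats Diego, Fatima, Ivan, and Marcus; loses to Theo → score 4.
Ivan: beats Diego; ties Marcus; loses to Fatima, Elena, and Theo → score 1.5.
Theo: beats Diego, Elena, Ivan, and Marcus; ties Fatima → score 4.5.
Marcus: beats Diego; ties Ivan; loses to Fatima, Elena, and Theo → score 1.5.
Theo has the best pairwise record.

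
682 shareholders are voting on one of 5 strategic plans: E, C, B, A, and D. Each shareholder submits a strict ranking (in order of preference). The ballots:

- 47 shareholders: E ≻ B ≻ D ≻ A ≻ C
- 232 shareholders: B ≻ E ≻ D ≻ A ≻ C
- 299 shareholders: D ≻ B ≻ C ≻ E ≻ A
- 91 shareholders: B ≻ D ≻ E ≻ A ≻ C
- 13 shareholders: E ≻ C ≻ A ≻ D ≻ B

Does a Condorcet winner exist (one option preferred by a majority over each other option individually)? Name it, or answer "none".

B vs E: 622–60 for B.
B vs C: 669–13 for B.
B vs A: 669–13 for B.
B vs D: 370–312 for B.
B beats every other option head-to-head.

B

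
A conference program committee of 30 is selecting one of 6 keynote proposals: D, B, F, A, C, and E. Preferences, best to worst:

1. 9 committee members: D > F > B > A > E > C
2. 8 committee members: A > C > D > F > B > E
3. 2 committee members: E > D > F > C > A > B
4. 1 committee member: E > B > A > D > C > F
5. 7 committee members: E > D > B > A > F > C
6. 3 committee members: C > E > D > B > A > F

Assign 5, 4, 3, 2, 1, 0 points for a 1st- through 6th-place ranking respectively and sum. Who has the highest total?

D

D: 9·5 + 8·3 + 2·4 + 1·2 + 7·4 + 3·3 = 116
B: 9·3 + 8·1 + 2·0 + 1·4 + 7·3 + 3·2 = 66
F: 9·4 + 8·2 + 2·3 + 1·0 + 7·1 + 3·0 = 65
A: 9·2 + 8·5 + 2·1 + 1·3 + 7·2 + 3·1 = 80
C: 9·0 + 8·4 + 2·2 + 1·1 + 7·0 + 3·5 = 52
E: 9·1 + 8·0 + 2·5 + 1·5 + 7·5 + 3·4 = 71
D has the highest Borda score (116).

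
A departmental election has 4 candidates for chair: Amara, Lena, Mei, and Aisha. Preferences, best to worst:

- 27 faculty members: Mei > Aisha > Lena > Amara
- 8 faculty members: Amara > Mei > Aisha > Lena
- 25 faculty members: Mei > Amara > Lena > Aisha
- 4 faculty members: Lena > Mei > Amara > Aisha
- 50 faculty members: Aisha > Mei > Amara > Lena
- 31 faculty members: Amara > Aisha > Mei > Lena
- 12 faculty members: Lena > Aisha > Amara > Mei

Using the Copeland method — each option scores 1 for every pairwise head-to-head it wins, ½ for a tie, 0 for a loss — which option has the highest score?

Amara: beats Lena; loses to Mei and Aisha → score 1.
Lena: loses to Amara, Mei, and Aisha → score 0.
Mei: beats Amara and Lena; loses to Aisha → score 2.
Aisha: beats Amara, Lena, and Mei → score 3.
Aisha has the best pairwise record.

Aisha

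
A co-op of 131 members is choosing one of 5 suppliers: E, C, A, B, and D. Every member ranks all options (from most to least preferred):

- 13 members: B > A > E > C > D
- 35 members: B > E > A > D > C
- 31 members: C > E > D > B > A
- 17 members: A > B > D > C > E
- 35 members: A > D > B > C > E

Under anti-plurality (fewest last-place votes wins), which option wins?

B

Last-place votes: E 52, C 35, A 31, B 0, D 13.
B is ranked last by the fewest voters, so B wins.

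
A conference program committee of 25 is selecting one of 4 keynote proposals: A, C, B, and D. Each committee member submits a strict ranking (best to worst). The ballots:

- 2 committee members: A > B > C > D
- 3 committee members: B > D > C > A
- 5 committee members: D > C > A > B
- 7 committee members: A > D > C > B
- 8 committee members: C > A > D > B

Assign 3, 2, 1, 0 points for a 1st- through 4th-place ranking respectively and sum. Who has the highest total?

A: 2·3 + 3·0 + 5·1 + 7·3 + 8·2 = 48
C: 2·1 + 3·1 + 5·2 + 7·1 + 8·3 = 46
B: 2·2 + 3·3 + 5·0 + 7·0 + 8·0 = 13
D: 2·0 + 3·2 + 5·3 + 7·2 + 8·1 = 43
A has the highest Borda score (48).

A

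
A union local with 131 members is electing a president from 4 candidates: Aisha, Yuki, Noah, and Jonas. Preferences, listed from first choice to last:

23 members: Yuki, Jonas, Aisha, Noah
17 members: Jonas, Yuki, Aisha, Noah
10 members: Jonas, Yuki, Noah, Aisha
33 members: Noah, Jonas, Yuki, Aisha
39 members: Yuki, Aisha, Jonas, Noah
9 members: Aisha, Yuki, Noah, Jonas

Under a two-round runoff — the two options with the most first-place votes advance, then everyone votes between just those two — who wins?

Round 1 first-place votes: Aisha 9, Yuki 62, Noah 33, Jonas 27.
Yuki and Noah advance.
Runoff: Yuki is preferred to Noah by 98 voters; Noah by 33.
Yuki wins the runoff.

Yuki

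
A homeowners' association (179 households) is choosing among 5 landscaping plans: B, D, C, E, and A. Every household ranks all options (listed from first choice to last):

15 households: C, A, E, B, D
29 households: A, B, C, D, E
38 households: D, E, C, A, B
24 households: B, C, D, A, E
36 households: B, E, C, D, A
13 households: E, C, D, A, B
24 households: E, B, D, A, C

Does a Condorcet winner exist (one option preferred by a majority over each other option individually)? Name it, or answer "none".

none

Checking pairwise contests:
E beats B 90–89.
B beats D 128–51.
B beats C 113–66.
D beats E 91–88.
D beats A 135–44.
Every option loses at least one head-to-head, so there is no Condorcet winner.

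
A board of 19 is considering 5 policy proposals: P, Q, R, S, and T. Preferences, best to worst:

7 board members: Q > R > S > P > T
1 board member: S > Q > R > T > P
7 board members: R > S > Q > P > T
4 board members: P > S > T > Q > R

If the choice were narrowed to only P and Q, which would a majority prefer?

Voters preferring P to Q: 4; preferring Q to P: 15.
Q wins the head-to-head.

Q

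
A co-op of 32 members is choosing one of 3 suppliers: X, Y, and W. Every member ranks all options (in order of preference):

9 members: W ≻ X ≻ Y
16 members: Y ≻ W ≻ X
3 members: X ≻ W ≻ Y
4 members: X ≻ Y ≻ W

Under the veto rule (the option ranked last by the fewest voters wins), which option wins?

Last-place votes: X 16, Y 12, W 4.
W is ranked last by the fewest voters, so W wins.

W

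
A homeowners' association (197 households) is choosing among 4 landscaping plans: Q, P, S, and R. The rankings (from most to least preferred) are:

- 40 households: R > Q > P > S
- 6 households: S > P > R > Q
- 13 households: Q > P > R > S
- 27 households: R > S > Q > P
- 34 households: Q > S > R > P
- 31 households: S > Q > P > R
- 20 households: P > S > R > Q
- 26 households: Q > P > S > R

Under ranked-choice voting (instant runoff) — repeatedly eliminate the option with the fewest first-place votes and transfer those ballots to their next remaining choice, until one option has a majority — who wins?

Q

Round 1: Q 73, P 20, S 37, R 67. Eliminate P.
Round 2: Q 73, S 57, R 67. Eliminate S.
Round 3: Q 104, R 93. Q has a majority.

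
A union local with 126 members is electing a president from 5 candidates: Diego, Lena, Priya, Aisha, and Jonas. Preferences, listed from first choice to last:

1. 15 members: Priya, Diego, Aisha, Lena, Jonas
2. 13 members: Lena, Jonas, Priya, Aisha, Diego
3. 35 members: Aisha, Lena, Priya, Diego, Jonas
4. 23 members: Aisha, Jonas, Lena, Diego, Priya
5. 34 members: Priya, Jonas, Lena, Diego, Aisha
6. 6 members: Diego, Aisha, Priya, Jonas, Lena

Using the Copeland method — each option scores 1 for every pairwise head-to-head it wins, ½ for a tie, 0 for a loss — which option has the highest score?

Diego: loses to Lena, Priya, Aisha, and Jonas → score 0.
Lena: beats Diego and Priya; ties Jonas; loses to Aisha → score 2.5.
Priya: beats Diego and Jonas; loses to Lena and Aisha → score 2.
Aisha: beats Diego, Lena, Priya, and Jonas → score 4.
Jonas: beats Diego; ties Lena; loses to Priya and Aisha → score 1.5.
Aisha has the best pairwise record.

Aisha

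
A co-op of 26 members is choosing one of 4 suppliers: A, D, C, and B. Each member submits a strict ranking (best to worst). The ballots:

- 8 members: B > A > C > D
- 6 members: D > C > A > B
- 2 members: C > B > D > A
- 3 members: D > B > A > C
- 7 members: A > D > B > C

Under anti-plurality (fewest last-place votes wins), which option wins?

A

Last-place votes: A 2, D 8, C 10, B 6.
A is ranked last by the fewest voters, so A wins.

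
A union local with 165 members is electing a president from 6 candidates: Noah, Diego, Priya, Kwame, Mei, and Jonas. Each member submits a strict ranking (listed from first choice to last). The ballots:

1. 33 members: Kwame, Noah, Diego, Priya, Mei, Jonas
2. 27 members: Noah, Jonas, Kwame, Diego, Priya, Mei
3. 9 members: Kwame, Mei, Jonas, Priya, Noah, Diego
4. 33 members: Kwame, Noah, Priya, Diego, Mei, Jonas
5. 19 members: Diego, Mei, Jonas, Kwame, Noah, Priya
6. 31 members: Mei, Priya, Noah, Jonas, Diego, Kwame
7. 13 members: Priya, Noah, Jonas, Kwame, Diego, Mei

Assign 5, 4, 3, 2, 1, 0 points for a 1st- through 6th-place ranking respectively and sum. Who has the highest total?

Noah

Noah: 33·4 + 27·5 + 9·1 + 33·4 + 19·1 + 31·3 + 13·4 = 572
Diego: 33·3 + 27·2 + 9·0 + 33·2 + 19·5 + 31·1 + 13·1 = 358
Priya: 33·2 + 27·1 + 9·2 + 33·3 + 19·0 + 31·4 + 13·5 = 399
Kwame: 33·5 + 27·3 + 9·5 + 33·5 + 19·2 + 31·0 + 13·2 = 520
Mei: 33·1 + 27·0 + 9·4 + 33·1 + 19·4 + 31·5 + 13·0 = 333
Jonas: 33·0 + 27·4 + 9·3 + 33·0 + 19·3 + 31·2 + 13·3 = 293
Noah has the highest Borda score (572).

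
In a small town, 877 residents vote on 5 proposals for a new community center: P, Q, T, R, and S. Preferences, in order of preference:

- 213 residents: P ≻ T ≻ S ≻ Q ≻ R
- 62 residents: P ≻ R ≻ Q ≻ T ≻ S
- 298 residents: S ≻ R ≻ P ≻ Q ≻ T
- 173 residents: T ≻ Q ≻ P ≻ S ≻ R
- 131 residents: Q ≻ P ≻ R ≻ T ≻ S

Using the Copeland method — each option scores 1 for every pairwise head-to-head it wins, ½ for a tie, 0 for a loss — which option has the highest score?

P

P: beats Q, T, R, and S → score 4.
Q: beats T and R; loses to P and S → score 2.
T: beats S; loses to P, Q, and R → score 1.
R: beats T; loses to P, Q, and S → score 1.
S: beats Q and R; loses to P and T → score 2.
P has the best pairwise record.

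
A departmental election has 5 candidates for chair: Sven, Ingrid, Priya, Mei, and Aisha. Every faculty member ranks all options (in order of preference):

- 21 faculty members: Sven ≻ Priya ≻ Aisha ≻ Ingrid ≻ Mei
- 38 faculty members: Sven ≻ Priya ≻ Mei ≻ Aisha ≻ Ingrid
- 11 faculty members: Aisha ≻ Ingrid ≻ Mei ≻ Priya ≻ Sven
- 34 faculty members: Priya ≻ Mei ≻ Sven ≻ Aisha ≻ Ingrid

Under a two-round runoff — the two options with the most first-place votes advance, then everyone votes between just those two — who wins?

Round 1 first-place votes: Sven 59, Ingrid 0, Priya 34, Mei 0, Aisha 11.
Sven and Priya advance.
Runoff: Sven is preferred to Priya by 59 voters; Priya by 45.
Sven wins the runoff.

Sven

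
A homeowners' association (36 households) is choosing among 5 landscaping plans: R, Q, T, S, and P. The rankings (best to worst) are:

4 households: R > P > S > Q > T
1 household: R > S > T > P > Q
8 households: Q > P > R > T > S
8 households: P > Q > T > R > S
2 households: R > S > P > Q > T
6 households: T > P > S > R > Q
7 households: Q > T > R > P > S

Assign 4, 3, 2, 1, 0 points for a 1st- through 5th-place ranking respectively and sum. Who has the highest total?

R: 4·4 + 1·4 + 8·2 + 8·1 + 2·4 + 6·1 + 7·2 = 72
Q: 4·1 + 1·0 + 8·4 + 8·3 + 2·1 + 6·0 + 7·4 = 90
T: 4·0 + 1·2 + 8·1 + 8·2 + 2·0 + 6·4 + 7·3 = 71
S: 4·2 + 1·3 + 8·0 + 8·0 + 2·3 + 6·2 + 7·0 = 29
P: 4·3 + 1·1 + 8·3 + 8·4 + 2·2 + 6·3 + 7·1 = 98
P has the highest Borda score (98).

P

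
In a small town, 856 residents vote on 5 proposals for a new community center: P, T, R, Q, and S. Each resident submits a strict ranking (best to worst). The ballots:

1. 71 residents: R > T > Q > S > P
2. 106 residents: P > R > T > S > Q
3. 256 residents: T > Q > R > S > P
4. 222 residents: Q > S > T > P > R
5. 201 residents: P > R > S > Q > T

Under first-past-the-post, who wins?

First-place votes: P 307, T 256, R 71, Q 222, S 0.
P has the most first-place votes.

P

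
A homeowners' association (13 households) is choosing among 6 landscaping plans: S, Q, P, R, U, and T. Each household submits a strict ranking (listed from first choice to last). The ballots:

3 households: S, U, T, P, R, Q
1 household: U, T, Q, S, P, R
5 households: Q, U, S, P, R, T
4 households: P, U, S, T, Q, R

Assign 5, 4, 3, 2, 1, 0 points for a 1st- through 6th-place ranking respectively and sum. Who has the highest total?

S: 3·5 + 1·2 + 5·3 + 4·3 = 44
Q: 3·0 + 1·3 + 5·5 + 4·1 = 32
P: 3·2 + 1·1 + 5·2 + 4·5 = 37
R: 3·1 + 1·0 + 5·1 + 4·0 = 8
U: 3·4 + 1·5 + 5·4 + 4·4 = 53
T: 3·3 + 1·4 + 5·0 + 4·2 = 21
U has the highest Borda score (53).

U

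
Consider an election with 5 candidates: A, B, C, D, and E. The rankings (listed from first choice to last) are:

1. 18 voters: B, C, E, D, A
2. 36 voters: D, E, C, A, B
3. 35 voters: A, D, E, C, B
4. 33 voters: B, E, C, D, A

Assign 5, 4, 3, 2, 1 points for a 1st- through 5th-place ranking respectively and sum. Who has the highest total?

E

A: 18·1 + 36·2 + 35·5 + 33·1 = 298
B: 18·5 + 36·1 + 35·1 + 33·5 = 326
C: 18·4 + 36·3 + 35·2 + 33·3 = 349
D: 18·2 + 36·5 + 35·4 + 33·2 = 422
E: 18·3 + 36·4 + 35·3 + 33·4 = 435
E has the highest Borda score (435).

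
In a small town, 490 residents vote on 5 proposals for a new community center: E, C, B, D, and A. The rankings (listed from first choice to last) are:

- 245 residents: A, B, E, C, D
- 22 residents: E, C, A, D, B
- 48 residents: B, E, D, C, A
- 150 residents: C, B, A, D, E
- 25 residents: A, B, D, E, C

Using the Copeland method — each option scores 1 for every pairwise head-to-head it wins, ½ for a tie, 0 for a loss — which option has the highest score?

A

E: beats C and D; loses to B and A → score 2.
C: beats D; loses to E, B, and A → score 1.
B: beats E, C, and D; loses to A → score 3.
D: loses to E, C, B, and A → score 0.
A: beats E, C, B, and D → score 4.
A has the best pairwise record.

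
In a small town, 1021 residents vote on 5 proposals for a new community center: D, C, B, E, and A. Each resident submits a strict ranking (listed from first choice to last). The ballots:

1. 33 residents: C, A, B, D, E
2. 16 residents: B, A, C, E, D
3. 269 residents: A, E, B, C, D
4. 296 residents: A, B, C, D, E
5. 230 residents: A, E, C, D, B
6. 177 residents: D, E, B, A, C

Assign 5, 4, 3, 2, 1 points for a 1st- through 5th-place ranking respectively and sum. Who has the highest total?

D: 33·2 + 16·1 + 269·1 + 296·2 + 230·2 + 177·5 = 2288
C: 33·5 + 16·3 + 269·2 + 296·3 + 230·3 + 177·1 = 2506
B: 33·3 + 16·5 + 269·3 + 296·4 + 230·1 + 177·3 = 2931
E: 33·1 + 16·2 + 269·4 + 296·1 + 230·4 + 177·4 = 3065
A: 33·4 + 16·4 + 269·5 + 296·5 + 230·5 + 177·2 = 4525
A has the highest Borda score (4525).

A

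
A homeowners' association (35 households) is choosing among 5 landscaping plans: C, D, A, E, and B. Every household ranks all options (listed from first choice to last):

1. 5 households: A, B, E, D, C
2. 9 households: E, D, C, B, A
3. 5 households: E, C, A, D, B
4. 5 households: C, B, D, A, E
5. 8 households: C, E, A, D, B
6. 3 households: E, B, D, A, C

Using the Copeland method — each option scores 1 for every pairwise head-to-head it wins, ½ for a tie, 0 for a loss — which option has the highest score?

C: beats D, A, and B; loses to E → score 3.
D: beats B; loses to C, A, and E → score 1.
A: beats D and B; loses to C and E → score 2.
E: beats C, D, A, and B → score 4.
B: loses to C, D, A, and E → score 0.
E has the best pairwise record.

E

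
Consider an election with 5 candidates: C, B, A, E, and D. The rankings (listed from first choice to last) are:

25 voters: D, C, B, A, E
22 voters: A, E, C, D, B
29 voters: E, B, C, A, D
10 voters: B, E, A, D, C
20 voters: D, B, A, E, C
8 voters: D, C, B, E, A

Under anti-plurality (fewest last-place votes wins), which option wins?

A

Last-place votes: C 30, B 22, A 8, E 25, D 29.
A is ranked last by the fewest voters, so A wins.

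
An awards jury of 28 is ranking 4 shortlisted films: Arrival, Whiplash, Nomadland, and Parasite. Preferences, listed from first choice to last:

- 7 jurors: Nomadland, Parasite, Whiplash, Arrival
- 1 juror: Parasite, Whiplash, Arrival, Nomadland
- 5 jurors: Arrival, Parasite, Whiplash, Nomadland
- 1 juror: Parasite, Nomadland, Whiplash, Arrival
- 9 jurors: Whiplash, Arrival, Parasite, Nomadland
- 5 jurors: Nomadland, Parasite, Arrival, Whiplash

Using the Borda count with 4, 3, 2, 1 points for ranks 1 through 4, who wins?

Arrival: 7·1 + 1·2 + 5·4 + 1·1 + 9·3 + 5·2 = 67
Whiplash: 7·2 + 1·3 + 5·2 + 1·2 + 9·4 + 5·1 = 70
Nomadland: 7·4 + 1·1 + 5·1 + 1·3 + 9·1 + 5·4 = 66
Parasite: 7·3 + 1·4 + 5·3 + 1·4 + 9·2 + 5·3 = 77
Parasite has the highest Borda score (77).

Parasite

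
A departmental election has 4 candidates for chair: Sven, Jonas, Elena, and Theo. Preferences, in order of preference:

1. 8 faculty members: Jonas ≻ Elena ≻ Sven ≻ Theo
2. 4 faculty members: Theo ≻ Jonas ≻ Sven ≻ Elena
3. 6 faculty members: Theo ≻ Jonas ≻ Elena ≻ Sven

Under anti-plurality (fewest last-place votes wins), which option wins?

Jonas

Last-place votes: Sven 6, Jonas 0, Elena 4, Theo 8.
Jonas is ranked last by the fewest voters, so Jonas wins.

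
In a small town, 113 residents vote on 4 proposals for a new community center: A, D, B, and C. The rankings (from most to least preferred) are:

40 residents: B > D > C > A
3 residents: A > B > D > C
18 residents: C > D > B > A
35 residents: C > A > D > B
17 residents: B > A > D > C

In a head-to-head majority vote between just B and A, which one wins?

B

Voters preferring B to A: 75; preferring A to B: 38.
B wins the head-to-head.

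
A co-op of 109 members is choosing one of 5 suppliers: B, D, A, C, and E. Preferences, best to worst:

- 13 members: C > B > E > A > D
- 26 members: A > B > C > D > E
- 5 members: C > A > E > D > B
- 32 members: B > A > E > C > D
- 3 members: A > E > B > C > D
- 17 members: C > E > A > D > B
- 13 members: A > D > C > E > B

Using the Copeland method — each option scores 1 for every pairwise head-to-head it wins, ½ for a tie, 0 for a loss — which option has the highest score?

B: beats D, C, and E; loses to A → score 3.
D: loses to B, A, C, and E → score 0.
A: beats B, D, C, and E → score 4.
C: beats D and E; loses to B and A → score 2.
E: beats D; loses to B, A, and C → score 1.
A has the best pairwise record.

A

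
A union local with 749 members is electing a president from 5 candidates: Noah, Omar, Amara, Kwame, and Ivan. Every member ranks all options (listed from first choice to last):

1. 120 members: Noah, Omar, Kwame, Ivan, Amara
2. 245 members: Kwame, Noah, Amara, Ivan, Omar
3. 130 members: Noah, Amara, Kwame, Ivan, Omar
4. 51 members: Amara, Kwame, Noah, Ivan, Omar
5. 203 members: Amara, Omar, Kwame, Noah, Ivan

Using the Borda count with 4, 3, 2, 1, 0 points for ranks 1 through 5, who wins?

Noah: 120·4 + 245·3 + 130·4 + 51·2 + 203·1 = 2040
Omar: 120·3 + 245·0 + 130·0 + 51·0 + 203·3 = 969
Amara: 120·0 + 245·2 + 130·3 + 51·4 + 203·4 = 1896
Kwame: 120·2 + 245·4 + 130·2 + 51·3 + 203·2 = 2039
Ivan: 120·1 + 245·1 + 130·1 + 51·1 + 203·0 = 546
Noah has the highest Borda score (2040).

Noah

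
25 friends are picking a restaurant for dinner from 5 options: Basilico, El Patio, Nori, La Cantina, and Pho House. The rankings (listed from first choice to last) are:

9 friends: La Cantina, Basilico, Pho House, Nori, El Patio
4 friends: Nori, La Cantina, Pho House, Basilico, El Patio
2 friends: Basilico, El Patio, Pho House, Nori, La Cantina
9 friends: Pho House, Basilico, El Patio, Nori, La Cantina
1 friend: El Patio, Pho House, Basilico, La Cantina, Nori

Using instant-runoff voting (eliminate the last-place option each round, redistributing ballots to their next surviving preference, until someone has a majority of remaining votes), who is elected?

Round 1: Basilico 2, El Patio 1, Nori 4, La Cantina 9, Pho House 9. Eliminate El Patio.
Round 2: Basilico 2, Nori 4, La Cantina 9, Pho House 10. Eliminate Basilico.
Round 3: Nori 4, La Cantina 9, Pho House 12. Eliminate Nori.
Round 4: La Cantina 13, Pho House 12. La Cantina has a majority.

La Cantina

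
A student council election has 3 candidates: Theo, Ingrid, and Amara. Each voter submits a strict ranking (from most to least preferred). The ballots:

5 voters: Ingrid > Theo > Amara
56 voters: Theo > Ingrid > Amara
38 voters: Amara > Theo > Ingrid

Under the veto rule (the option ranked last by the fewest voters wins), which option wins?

Theo

Last-place votes: Theo 0, Ingrid 38, Amara 61.
Theo is ranked last by the fewest voters, so Theo wins.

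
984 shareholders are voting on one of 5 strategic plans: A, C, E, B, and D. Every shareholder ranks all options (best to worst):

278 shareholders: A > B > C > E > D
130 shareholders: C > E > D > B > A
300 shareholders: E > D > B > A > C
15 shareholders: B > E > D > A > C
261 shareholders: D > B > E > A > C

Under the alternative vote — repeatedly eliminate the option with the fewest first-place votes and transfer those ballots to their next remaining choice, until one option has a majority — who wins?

Round 1: A 278, C 130, E 300, B 15, D 261. Eliminate B.
Round 2: A 278, C 130, E 315, D 261. Eliminate C.
Round 3: A 278, E 445, D 261. Eliminate D.
Round 4: A 278, E 706. E has a majority.

E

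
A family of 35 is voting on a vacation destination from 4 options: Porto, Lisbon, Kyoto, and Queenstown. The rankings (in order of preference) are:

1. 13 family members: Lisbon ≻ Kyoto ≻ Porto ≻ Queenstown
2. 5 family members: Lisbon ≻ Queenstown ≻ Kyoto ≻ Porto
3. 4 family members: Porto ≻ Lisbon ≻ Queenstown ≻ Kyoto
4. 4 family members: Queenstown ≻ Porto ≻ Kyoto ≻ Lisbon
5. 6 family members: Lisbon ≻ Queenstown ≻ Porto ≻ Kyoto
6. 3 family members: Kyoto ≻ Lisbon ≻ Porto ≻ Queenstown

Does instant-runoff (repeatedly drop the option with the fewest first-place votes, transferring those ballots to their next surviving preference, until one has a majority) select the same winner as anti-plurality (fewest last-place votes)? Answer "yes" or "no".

Instant-runoff — R1 Porto 4, Lisbon 24, Kyoto 3, Queenstown 4 (Lisbon winner). Winner: Lisbon.
Anti-plurality — last-place votes: Porto 5, Lisbon 4, Kyoto 10, Queenstown 16. Winner: Lisbon.
The two methods agree.

yes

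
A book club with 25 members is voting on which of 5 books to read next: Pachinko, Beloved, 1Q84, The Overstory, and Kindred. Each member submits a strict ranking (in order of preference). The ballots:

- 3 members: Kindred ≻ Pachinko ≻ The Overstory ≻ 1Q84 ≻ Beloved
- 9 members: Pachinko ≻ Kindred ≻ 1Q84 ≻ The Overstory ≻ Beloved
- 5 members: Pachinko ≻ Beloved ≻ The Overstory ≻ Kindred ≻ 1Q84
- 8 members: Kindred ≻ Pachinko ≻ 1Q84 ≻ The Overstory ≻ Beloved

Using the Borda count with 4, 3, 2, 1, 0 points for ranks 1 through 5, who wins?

Pachinko

Pachinko: 3·3 + 9·4 + 5·4 + 8·3 = 89
Beloved: 3·0 + 9·0 + 5·3 + 8·0 = 15
1Q84: 3·1 + 9·2 + 5·0 + 8·2 = 37
The Overstory: 3·2 + 9·1 + 5·2 + 8·1 = 33
Kindred: 3·4 + 9·3 + 5·1 + 8·4 = 76
Pachinko has the highest Borda score (89).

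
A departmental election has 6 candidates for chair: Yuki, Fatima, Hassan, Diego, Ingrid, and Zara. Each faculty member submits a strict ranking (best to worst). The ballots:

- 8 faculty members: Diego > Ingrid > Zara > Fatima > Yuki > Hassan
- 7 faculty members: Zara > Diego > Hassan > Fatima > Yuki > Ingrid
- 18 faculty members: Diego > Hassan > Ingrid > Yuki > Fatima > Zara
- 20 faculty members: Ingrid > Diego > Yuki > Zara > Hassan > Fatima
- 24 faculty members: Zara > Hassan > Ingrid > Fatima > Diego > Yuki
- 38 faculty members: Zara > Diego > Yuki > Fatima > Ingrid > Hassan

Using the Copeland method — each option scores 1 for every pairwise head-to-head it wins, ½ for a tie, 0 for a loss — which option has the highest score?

Yuki: beats Fatima and Hassan; loses to Diego, Ingrid, and Zara → score 2.
Fatima: loses to Yuki, Hassan, Diego, Ingrid, and Zara → score 0.
Hassan: beats Fatima; loses to Yuki, Diego, Ingrid, and Zara → score 1.
Diego: beats Yuki, Fatima, Hassan, and Ingrid; loses to Zara → score 4.
Ingrid: beats Yuki, Fatima, and Hassan; loses to Diego and Zara → score 3.
Zara: beats Yuki, Fatima, Hassan, Diego, and Ingrid → score 5.
Zara has the best pairwise record.

Zara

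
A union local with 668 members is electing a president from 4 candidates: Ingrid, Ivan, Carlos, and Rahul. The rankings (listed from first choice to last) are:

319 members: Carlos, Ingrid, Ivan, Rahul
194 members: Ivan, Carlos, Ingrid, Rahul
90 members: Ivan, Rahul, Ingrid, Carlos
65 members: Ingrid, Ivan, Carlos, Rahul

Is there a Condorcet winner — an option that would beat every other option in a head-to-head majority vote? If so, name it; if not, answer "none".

Checking pairwise contests:
Carlos beats Ingrid 513–155.
Ingrid beats Ivan 384–284.
Ivan beats Carlos 349–319.
Ingrid beats Rahul 578–90.
Every option loses at least one head-to-head, so there is no Condorcet winner.

none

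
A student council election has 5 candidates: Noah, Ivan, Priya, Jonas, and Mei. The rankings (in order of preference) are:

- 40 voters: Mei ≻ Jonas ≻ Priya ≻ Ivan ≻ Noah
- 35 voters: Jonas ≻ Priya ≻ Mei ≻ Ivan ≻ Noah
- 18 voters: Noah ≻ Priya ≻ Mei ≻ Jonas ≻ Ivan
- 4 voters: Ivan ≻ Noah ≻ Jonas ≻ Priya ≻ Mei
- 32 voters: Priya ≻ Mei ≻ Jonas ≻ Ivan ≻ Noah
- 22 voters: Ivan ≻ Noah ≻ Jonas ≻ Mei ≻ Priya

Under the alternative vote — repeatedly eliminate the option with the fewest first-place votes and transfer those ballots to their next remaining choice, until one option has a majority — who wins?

Jonas

Round 1: Noah 18, Ivan 26, Priya 32, Jonas 35, Mei 40. Eliminate Noah.
Round 2: Ivan 26, Priya 50, Jonas 35, Mei 40. Eliminate Ivan.
Round 3: Priya 50, Jonas 61, Mei 40. Eliminate Mei.
Round 4: Priya 50, Jonas 101. Jonas has a majority.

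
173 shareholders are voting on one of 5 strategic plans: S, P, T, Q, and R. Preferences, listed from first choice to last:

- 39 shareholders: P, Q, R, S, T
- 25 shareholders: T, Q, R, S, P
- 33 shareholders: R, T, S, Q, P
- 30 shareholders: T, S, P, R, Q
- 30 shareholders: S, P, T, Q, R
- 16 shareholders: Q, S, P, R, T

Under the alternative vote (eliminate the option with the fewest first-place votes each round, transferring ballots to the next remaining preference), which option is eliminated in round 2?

R

Round 1: S 30, P 39, T 55, Q 16, R 33. Eliminate Q.
Round 2: S 46, P 39, T 55, R 33. Eliminate R.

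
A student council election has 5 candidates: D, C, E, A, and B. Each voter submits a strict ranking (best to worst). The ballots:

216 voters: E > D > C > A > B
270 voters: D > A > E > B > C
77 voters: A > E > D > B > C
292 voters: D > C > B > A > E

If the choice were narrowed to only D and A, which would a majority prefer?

D

Voters preferring D to A: 778; preferring A to D: 77.
D wins the head-to-head.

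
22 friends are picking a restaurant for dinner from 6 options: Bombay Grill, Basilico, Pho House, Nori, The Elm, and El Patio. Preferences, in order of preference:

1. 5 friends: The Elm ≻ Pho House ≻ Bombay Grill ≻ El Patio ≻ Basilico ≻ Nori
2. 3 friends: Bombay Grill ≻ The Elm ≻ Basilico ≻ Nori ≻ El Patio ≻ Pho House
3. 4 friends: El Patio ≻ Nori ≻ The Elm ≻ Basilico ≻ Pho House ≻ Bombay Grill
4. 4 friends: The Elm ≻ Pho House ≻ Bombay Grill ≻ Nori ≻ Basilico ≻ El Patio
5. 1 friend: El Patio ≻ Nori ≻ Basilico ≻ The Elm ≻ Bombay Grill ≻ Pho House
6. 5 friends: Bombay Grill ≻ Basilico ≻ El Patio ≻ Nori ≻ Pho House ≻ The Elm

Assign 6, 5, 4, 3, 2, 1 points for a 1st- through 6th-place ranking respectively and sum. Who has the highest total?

The Elm

Bombay Grill: 5·4 + 3·6 + 4·1 + 4·4 + 1·2 + 5·6 = 90
Basilico: 5·2 + 3·4 + 4·3 + 4·2 + 1·4 + 5·5 = 71
Pho House: 5·5 + 3·1 + 4·2 + 4·5 + 1·1 + 5·2 = 67
Nori: 5·1 + 3·3 + 4·5 + 4·3 + 1·5 + 5·3 = 66
The Elm: 5·6 + 3·5 + 4·4 + 4·6 + 1·3 + 5·1 = 93
El Patio: 5·3 + 3·2 + 4·6 + 4·1 + 1·6 + 5·4 = 75
The Elm has the highest Borda score (93).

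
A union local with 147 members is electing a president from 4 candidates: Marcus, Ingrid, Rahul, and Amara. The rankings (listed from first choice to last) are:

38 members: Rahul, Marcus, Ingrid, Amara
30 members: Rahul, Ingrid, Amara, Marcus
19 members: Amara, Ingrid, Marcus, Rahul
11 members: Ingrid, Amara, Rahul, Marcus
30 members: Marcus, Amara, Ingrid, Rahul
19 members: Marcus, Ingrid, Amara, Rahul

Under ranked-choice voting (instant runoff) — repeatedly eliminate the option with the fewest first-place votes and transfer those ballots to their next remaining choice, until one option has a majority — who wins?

Round 1: Marcus 49, Ingrid 11, Rahul 68, Amara 19. Eliminate Ingrid.
Round 2: Marcus 49, Rahul 68, Amara 30. Eliminate Amara.
Round 3: Marcus 68, Rahul 79. Rahul has a majority.

Rahul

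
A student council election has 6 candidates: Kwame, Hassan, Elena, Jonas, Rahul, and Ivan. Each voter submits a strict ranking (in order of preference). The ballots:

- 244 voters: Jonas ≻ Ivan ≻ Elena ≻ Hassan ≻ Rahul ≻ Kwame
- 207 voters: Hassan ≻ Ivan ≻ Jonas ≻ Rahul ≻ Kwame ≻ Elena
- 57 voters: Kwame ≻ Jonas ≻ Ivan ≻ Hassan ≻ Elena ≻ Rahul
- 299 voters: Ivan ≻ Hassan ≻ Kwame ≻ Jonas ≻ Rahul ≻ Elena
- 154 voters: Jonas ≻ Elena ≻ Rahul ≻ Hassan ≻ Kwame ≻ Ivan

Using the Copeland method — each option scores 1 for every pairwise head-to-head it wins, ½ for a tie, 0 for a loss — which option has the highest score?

Kwame: beats Elena; loses to Hassan, Jonas, Rahul, and Ivan → score 1.
Hassan: beats Kwame, Elena, Jonas, and Rahul; loses to Ivan → score 4.
Elena: loses to Kwame, Hassan, Jonas, Rahul, and Ivan → score 0.
Jonas: beats Kwame, Elena, and Rahul; loses to Hassan and Ivan → score 3.
Rahul: beats Kwame and Elena; loses to Hassan, Jonas, and Ivan → score 2.
Ivan: beats Kwame, Hassan, Elena, Jonas, and Rahul → score 5.
Ivan has the best pairwise record.

Ivan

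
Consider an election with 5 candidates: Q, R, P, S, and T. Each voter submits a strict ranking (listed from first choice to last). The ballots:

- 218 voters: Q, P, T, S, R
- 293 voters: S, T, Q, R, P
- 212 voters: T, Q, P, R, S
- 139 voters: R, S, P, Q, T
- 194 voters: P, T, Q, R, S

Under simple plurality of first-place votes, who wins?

First-place votes: Q 218, R 139, P 194, S 293, T 212.
S has the most first-place votes.

S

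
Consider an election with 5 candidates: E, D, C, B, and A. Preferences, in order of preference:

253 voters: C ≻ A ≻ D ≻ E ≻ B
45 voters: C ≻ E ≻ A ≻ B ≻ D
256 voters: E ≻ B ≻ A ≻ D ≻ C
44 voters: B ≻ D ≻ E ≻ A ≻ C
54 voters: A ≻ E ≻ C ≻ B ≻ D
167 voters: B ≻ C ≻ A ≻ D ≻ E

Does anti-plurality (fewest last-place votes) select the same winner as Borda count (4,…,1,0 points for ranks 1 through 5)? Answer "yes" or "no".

yes

Anti-plurality — last-place votes: E 167, D 99, C 300, B 253, A 0. Winner: A.
Borda — scores: E 1662, D 1061, C 1801, B 1711, A 1955. Winner: A.
The two methods agree.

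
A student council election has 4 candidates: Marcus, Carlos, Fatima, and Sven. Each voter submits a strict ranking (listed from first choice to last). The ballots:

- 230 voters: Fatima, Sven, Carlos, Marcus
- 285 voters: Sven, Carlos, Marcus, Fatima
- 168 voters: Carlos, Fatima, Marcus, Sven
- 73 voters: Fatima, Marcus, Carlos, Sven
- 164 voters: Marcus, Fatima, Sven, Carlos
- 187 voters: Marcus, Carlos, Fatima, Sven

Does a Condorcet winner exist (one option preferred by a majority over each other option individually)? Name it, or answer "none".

none

Checking pairwise contests:
Carlos beats Marcus 683–424.
Sven beats Carlos 679–428.
Marcus beats Fatima 636–471.
Marcus beats Sven 592–515.
Every option loses at least one head-to-head, so there is no Condorcet winner.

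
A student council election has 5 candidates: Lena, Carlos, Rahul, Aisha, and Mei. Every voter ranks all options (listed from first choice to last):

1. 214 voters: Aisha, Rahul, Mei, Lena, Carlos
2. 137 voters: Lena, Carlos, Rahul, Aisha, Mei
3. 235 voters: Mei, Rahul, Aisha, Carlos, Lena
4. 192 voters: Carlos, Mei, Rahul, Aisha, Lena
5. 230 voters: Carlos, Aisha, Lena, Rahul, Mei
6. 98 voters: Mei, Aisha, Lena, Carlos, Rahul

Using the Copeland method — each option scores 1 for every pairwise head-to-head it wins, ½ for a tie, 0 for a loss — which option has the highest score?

Carlos

Lena: loses to Carlos, Rahul, Aisha, and Mei → score 0.
Carlos: beats Lena, Rahul, Aisha, and Mei → score 4.
Rahul: beats Lena, Aisha, and Mei; loses to Carlos → score 3.
Aisha: beats Lena and Mei; loses to Carlos and Rahul → score 2.
Mei: beats Lena; loses to Carlos, Rahul, and Aisha → score 1.
Carlos has the best pairwise record.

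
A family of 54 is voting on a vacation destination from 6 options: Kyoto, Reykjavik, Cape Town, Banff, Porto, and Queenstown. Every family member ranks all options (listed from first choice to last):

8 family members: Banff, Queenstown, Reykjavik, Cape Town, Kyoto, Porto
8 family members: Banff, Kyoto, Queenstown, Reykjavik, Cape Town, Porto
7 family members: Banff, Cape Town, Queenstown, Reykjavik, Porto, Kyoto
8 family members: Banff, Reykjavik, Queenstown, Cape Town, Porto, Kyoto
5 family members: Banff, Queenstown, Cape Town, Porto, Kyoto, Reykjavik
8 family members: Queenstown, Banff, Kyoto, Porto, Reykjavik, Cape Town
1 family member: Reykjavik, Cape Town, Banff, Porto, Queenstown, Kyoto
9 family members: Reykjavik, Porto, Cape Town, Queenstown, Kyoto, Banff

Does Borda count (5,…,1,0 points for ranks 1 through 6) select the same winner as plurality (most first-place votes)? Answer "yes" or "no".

Borda — scores: Kyoto 78, Reykjavik 144, Cape Town 114, Banff 215, Porto 79, Queenstown 180. Winner: Banff.
Plurality — first-place votes: Kyoto 0, Reykjavik 10, Cape Town 0, Banff 36, Porto 0, Queenstown 8. Winner: Banff.
The two methods agree.

yes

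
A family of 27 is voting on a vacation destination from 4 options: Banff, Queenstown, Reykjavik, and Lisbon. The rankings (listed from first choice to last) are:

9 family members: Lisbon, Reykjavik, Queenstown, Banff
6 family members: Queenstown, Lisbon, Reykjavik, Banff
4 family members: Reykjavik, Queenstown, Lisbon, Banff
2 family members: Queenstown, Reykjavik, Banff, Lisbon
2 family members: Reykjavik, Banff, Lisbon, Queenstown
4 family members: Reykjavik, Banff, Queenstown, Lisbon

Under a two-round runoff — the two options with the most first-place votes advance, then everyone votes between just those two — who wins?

Round 1 first-place votes: Banff 0, Queenstown 8, Reykjavik 10, Lisbon 9.
Reykjavik and Lisbon advance.
Runoff: Reykjavik is preferred to Lisbon by 12 voters; Lisbon by 15.
Lisbon wins the runoff.

Lisbon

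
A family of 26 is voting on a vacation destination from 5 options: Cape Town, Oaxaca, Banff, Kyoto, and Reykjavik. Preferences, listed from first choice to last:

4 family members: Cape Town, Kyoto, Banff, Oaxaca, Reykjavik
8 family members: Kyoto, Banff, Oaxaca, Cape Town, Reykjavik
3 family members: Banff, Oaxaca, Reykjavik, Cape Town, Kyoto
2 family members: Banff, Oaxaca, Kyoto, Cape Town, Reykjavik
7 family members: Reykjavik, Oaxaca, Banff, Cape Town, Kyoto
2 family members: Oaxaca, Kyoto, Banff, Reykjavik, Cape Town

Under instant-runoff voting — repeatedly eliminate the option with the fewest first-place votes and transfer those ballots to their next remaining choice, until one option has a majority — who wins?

Round 1: Cape Town 4, Oaxaca 2, Banff 5, Kyoto 8, Reykjavik 7. Eliminate Oaxaca.
Round 2: Cape Town 4, Banff 5, Kyoto 10, Reykjavik 7. Eliminate Cape Town.
Round 3: Banff 5, Kyoto 14, Reykjavik 7. Kyoto has a majority.

Kyoto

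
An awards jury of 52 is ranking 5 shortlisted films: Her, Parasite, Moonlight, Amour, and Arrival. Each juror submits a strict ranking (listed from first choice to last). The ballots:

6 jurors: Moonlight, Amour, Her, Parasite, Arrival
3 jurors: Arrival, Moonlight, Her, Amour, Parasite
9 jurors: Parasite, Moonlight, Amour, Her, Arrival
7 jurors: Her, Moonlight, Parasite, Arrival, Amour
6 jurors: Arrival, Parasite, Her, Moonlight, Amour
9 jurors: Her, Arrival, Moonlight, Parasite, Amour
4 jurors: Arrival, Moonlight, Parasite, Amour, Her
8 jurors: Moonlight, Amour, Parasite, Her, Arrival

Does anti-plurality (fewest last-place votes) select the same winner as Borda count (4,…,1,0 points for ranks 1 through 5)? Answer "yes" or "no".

yes

Anti-plurality — last-place votes: Her 4, Parasite 3, Moonlight 0, Amour 22, Arrival 23. Winner: Moonlight.
Borda — scores: Her 111, Parasite 107, Moonlight 149, Amour 67, Arrival 86. Winner: Moonlight.
The two methods agree.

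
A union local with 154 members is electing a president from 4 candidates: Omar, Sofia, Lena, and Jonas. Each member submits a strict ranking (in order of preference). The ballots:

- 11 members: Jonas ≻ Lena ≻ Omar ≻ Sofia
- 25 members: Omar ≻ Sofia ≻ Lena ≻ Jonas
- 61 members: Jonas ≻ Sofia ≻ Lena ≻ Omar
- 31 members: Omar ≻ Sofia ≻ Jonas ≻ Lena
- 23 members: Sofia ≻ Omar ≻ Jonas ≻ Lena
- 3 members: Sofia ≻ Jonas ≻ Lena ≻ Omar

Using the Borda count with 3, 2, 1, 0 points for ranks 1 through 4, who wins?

Omar: 11·1 + 25·3 + 61·0 + 31·3 + 23·2 + 3·0 = 225
Sofia: 11·0 + 25·2 + 61·2 + 31·2 + 23·3 + 3·3 = 312
Lena: 11·2 + 25·1 + 61·1 + 31·0 + 23·0 + 3·1 = 111
Jonas: 11·3 + 25·0 + 61·3 + 31·1 + 23·1 + 3·2 = 276
Sofia has the highest Borda score (312).

Sofia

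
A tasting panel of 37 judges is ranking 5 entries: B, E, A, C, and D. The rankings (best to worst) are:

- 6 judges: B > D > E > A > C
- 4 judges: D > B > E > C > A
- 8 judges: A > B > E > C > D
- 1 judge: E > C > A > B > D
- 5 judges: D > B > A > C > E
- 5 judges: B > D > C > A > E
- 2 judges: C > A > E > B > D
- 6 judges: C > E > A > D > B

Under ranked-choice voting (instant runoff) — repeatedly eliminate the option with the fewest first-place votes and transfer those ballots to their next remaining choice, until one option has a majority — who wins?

Round 1: B 11, E 1, A 8, C 8, D 9. Eliminate E.
Round 2: B 11, A 8, C 9, D 9. Eliminate A.
Round 3: B 19, C 9, D 9. B has a majority.

B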